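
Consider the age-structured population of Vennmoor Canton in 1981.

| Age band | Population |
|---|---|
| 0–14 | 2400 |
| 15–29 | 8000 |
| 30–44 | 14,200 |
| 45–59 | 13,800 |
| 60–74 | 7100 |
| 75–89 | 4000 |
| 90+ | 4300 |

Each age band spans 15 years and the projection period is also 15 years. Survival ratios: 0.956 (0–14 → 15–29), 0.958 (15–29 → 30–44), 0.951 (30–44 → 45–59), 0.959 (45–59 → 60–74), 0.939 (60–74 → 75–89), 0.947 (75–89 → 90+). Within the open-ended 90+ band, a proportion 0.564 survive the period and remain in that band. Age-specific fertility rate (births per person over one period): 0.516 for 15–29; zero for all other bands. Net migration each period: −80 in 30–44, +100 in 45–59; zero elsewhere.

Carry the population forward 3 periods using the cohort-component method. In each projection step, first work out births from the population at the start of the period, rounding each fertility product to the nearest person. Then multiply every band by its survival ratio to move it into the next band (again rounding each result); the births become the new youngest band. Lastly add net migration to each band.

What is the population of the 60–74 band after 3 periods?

— Period 1 —
Births: 8000 × 0.516 = 4128
15–29: 2400 × 0.956 = 2294
30–44: 8000 × 0.958 = 7664
45–59: 14200 × 0.951 = 13504
60–74: 13800 × 0.959 = 13234
75–89: 7100 × 0.939 = 6667
90+: 4000 × 0.947 + 4300 × 0.564 = 3788 + 2425 = 6213
Net migration: 30–44 − 80 → 7584; 45–59 + 100 → 13604
→ [4128, 2294, 7584, 13604, 13234, 6667, 6213]
— Period 2 —
Births: 2294 × 0.516 = 1184
15–29: 4128 × 0.956 = 3946
30–44: 2294 × 0.958 = 2198
45–59: 7584 × 0.951 = 7212
60–74: 13604 × 0.959 = 13046
75–89: 13234 × 0.939 = 12427
90+: 6667 × 0.947 + 6213 × 0.564 = 6314 + 3504 = 9818
Net migration: 30–44 − 80 → 2118; 45–59 + 100 → 7312
→ [1184, 3946, 2118, 7312, 13046, 12427, 9818]
— Period 3 —
Births: 3946 × 0.516 = 2036
15–29: 1184 × 0.956 = 1132
30–44: 3946 × 0.958 = 3780
45–59: 2118 × 0.951 = 2014
60–74: 7312 × 0.959 = 7012
75–89: 13046 × 0.939 = 12250
90+: 12427 × 0.947 + 9818 × 0.564 = 11768 + 5537 = 17305
Net migration: 30–44 − 80 → 3700; 45–59 + 100 → 2114
→ [2036, 1132, 3700, 2114, 7012, 12250, 17305]

7012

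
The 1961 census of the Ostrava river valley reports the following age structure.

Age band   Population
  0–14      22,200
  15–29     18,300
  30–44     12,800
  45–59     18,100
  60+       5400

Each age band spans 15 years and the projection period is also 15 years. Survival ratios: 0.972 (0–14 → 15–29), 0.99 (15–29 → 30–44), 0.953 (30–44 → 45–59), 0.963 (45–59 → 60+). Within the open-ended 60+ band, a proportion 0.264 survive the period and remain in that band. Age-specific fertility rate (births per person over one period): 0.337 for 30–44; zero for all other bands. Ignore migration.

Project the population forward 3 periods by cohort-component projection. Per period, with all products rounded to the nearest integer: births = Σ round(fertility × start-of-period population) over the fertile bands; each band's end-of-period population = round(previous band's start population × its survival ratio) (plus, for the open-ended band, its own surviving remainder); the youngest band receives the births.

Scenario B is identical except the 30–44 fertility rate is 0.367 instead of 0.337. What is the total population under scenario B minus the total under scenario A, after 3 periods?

Numbering the groups 1..5 from youngest to oldest:
— Period 1 —
Births: 12800 × 0.337 = 4314
Group 2: 22200 × 0.972 = 21578
Group 3: 18300 × 0.99 = 18117
Group 4: 12800 × 0.953 = 12198
Group 5: 18100 × 0.963 + 5400 × 0.264 = 17430 + 1426 = 18856
Giving 4314 / 21578 / 18117 / 12198 / 18856.
— Period 2 —
Births: 18117 × 0.337 = 6105
Group 2: 4314 × 0.972 = 4193
Group 3: 21578 × 0.99 = 21362
Group 4: 18117 × 0.953 = 17266
Group 5: 12198 × 0.963 + 18856 × 0.264 = 11747 + 4978 = 16725
Giving 6105 / 4193 / 21362 / 17266 / 16725.
— Period 3 —
Births: 21362 × 0.337 = 7199
Group 2: 6105 × 0.972 = 5934
Group 3: 4193 × 0.99 = 4151
Group 4: 21362 × 0.953 = 20358
Group 5: 17266 × 0.963 + 16725 × 0.264 = 16627 + 4415 = 21042
Giving 7199 / 5934 / 4151 / 20358 / 21042.
Scenario A total after 3 periods: 58684
Scenario B projection —
— Period 1 —
Births: 12800 × 0.367 = 4698
Group 2: 22200 × 0.972 = 21578
Group 3: 18300 × 0.99 = 18117
Group 4: 12800 × 0.953 = 12198
Group 5: 18100 × 0.963 + 5400 × 0.264 = 17430 + 1426 = 18856
Giving 4698 / 21578 / 18117 / 12198 / 18856.
— Period 2 —
Births: 18117 × 0.367 = 6649
Group 2: 4698 × 0.972 = 4566
Group 3: 21578 × 0.99 = 21362
Group 4: 18117 × 0.953 = 17266
Group 5: 12198 × 0.963 + 18856 × 0.264 = 11747 + 4978 = 16725
Giving 6649 / 4566 / 21362 / 17266 / 16725.
— Period 3 —
Births: 21362 × 0.367 = 7840
Group 2: 6649 × 0.972 = 6463
Group 3: 4566 × 0.99 = 4520
Group 4: 21362 × 0.953 = 20358
Group 5: 17266 × 0.963 + 16725 × 0.264 = 16627 + 4415 = 21042
Giving 7840 / 6463 / 4520 / 20358 / 21042.
Scenario B total after 3 periods: 60223
Difference B − A = 60223 − 58684 = 1539

1539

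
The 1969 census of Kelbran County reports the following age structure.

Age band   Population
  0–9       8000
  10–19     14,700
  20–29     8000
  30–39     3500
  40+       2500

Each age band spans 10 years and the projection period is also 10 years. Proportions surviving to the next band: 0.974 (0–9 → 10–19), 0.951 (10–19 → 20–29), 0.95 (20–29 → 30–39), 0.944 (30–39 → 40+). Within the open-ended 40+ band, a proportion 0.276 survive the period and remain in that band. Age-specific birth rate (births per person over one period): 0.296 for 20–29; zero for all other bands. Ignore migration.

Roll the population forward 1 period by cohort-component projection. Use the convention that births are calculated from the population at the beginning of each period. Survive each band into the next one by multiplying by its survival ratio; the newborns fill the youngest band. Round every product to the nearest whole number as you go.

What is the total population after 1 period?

35734

Period 1:
Births: 8000 × 0.296 = 2368
10–19: 8000 × 0.974 = 7792
20–29: 14700 × 0.951 = 13980
30–39: 8000 × 0.95 = 7600
40+: 3500 × 0.944 + 2500 × 0.276 = 3304 + 690 = 3994
→ [2368, 7792, 13980, 7600, 3994]
Total after period 1: 2368 + 7792 + 13980 + 7600 + 3994 = 35734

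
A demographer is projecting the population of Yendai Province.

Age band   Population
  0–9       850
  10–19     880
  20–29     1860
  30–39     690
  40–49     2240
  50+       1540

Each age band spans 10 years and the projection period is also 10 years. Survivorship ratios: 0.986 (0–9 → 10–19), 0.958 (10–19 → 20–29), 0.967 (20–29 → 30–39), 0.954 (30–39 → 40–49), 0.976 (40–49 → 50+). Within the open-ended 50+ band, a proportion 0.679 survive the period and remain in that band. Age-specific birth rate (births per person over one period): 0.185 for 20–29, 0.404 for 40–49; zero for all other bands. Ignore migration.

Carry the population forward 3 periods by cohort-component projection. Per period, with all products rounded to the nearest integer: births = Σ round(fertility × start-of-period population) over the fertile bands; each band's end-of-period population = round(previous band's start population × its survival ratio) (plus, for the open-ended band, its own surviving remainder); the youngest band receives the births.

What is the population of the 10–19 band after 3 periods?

416

[period 1]
Births: 1860 * 0.185 = 344 ; 2240 * 0.404 = 905 → 1249
10–19: 850 * 0.986 = 838
20–29: 880 * 0.958 = 843
30–39: 1860 * 0.967 = 1799
40–49: 690 * 0.954 = 658
50+: 2240 * 0.976 + 1540 * 0.679 = 2186 + 1046 = 3232
→ [1249, 838, 843, 1799, 658, 3232]
[period 2]
Births: 843 * 0.185 = 156 ; 658 * 0.404 = 266 → 422
10–19: 1249 * 0.986 = 1232
20–29: 838 * 0.958 = 803
30–39: 843 * 0.967 = 815
40–49: 1799 * 0.954 = 1716
50+: 658 * 0.976 + 3232 * 0.679 = 642 + 2195 = 2837
→ [422, 1232, 803, 815, 1716, 2837]
[period 3]
Births: 803 * 0.185 = 149 ; 1716 * 0.404 = 693 → 842
10–19: 422 * 0.986 = 416
20–29: 1232 * 0.958 = 1180
30–39: 803 * 0.967 = 777
40–49: 815 * 0.954 = 778
50+: 1716 * 0.976 + 2837 * 0.679 = 1675 + 1926 = 3601
→ [842, 416, 1180, 777, 778, 3601]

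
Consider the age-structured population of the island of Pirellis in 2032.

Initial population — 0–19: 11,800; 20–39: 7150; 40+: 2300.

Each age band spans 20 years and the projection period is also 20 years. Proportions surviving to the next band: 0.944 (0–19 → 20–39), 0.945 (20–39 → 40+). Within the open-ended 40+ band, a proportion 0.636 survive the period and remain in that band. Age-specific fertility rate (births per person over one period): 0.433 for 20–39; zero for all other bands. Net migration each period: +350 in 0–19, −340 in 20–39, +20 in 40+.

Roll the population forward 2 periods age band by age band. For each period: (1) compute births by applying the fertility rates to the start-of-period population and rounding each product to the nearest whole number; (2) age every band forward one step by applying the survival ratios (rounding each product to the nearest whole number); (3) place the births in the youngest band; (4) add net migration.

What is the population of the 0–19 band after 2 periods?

Period 1.
Births: 7150 × 0.433 = 3096
20–39: 11800 × 0.944 = 11139
40+: 7150 × 0.945 + 2300 × 0.636 = 6757 + 1463 = 8220
Net migration: 0–19 + 350 → 3446; 20–39 − 340 → 10799; 40+ + 20 → 8240
→ [3446, 10799, 8240]
Period 2.
Births: 10799 × 0.433 = 4676
20–39: 3446 × 0.944 = 3253
40+: 10799 × 0.945 + 8240 × 0.636 = 10205 + 5241 = 15446
Net migration: 0–19 + 350 → 5026; 20–39 − 340 → 2913; 40+ + 20 → 15466
→ [5026, 2913, 15466]

5026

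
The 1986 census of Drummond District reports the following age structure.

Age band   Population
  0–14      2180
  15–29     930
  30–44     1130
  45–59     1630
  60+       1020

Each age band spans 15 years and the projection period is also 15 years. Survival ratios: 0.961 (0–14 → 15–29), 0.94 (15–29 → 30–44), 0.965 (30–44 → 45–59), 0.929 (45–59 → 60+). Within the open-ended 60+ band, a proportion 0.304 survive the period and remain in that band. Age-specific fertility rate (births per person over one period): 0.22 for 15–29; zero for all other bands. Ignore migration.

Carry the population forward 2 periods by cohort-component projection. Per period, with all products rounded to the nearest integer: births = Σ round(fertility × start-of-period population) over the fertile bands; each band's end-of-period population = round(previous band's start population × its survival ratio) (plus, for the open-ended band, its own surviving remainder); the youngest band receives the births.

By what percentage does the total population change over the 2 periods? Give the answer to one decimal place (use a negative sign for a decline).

-26.9

[period 1]
Births: 930 × 0.22 = 205
15–29: 2180 × 0.961 = 2095
30–44: 930 × 0.94 = 874
45–59: 1130 × 0.965 = 1090
60+: 1630 × 0.929 + 1020 × 0.304 = 1514 + 310 = 1824
→ [205, 2095, 874, 1090, 1824]
[period 2]
Births: 2095 × 0.22 = 461
15–29: 205 × 0.961 = 197
30–44: 2095 × 0.94 = 1969
45–59: 874 × 0.965 = 843
60+: 1090 × 0.929 + 1824 × 0.304 = 1013 + 554 = 1567
→ [461, 197, 1969, 843, 1567]
Total: 6890 → 5037; change = -1853; percentage change = -26.9%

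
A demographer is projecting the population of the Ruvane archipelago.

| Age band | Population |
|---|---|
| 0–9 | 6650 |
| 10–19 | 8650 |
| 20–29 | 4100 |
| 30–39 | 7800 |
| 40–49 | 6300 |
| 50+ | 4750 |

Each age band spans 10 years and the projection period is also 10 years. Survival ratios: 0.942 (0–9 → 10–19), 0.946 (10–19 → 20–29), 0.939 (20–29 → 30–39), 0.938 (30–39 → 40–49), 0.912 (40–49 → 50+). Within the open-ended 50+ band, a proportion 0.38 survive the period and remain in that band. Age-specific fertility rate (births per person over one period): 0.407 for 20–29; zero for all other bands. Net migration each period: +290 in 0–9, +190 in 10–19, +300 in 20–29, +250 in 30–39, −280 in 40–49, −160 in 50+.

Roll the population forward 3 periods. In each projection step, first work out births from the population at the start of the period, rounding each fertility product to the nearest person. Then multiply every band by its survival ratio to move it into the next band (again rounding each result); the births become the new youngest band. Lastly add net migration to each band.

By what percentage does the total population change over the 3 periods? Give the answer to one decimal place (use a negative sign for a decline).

(Bands numbered youngest = 1 to oldest = 6.)
After projecting period 1:
Births: 4100 × 0.407 = 1669
Band 2: 6650 × 0.942 = 6264
Band 3: 8650 × 0.946 = 8183
Band 4: 4100 × 0.939 = 3850
Band 5: 7800 × 0.938 = 7316
Band 6: 6300 × 0.912 + 4750 × 0.38 = 5746 + 1805 = 7551
Net migration: Band 1 + 290 → 1959; Band 2 + 190 → 6454; Band 3 + 300 → 8483; Band 4 + 250 → 4100; Band 5 − 280 → 7036; Band 6 − 160 → 7391
Giving 1959 / 6454 / 8483 / 4100 / 7036 / 7391.
After projecting period 2:
Births: 8483 × 0.407 = 3453
Band 2: 1959 × 0.942 = 1845
Band 3: 6454 × 0.946 = 6105
Band 4: 8483 × 0.939 = 7966
Band 5: 4100 × 0.938 = 3846
Band 6: 7036 × 0.912 + 7391 × 0.38 = 6417 + 2809 = 9226
Net migration: Band 1 + 290 → 3743; Band 2 + 190 → 2035; Band 3 + 300 → 6405; Band 4 + 250 → 8216; Band 5 − 280 → 3566; Band 6 − 160 → 9066
Giving 3743 / 2035 / 6405 / 8216 / 3566 / 9066.
After projecting period 3:
Births: 6405 × 0.407 = 2607
Band 2: 3743 × 0.942 = 3526
Band 3: 2035 × 0.946 = 1925
Band 4: 6405 × 0.939 = 6014
Band 5: 8216 × 0.938 = 7707
Band 6: 3566 × 0.912 + 9066 × 0.38 = 3252 + 3445 = 6697
Net migration: Band 1 + 290 → 2897; Band 2 + 190 → 3716; Band 3 + 300 → 2225; Band 4 + 250 → 6264; Band 5 − 280 → 7427; Band 6 − 160 → 6537
Giving 2897 / 3716 / 2225 / 6264 / 7427 / 6537.
Total: 38250 → 29066; change = -9184; percentage change = -24.0%

-24.0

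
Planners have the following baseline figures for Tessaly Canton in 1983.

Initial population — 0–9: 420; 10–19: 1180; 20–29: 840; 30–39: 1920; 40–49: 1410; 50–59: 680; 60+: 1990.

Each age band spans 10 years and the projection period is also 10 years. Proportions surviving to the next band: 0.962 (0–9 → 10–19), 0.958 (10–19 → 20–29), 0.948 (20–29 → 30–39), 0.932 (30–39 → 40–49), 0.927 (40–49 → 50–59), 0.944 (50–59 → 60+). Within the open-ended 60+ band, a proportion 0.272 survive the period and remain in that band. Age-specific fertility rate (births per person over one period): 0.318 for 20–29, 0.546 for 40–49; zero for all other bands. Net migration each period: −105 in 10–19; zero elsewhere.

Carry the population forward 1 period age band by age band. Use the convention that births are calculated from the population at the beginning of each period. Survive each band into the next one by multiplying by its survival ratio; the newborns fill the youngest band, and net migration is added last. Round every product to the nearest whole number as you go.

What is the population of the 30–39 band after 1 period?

Numbering the groups 1..7 from youngest to oldest:
— Period 1 —
Births: 840 × 0.318 = 267  |  1410 × 0.546 = 770 → total 1037
Group 2: 420 × 0.962 = 404
Group 3: 1180 × 0.958 = 1130
Group 4: 840 × 0.948 = 796
Group 5: 1920 × 0.932 = 1789
Group 6: 1410 × 0.927 = 1307
Group 7: 680 × 0.944 + 1990 × 0.272 = 642 + 541 = 1183
Net migration: Group 2 − 105 → 299
→ [1037, 299, 1130, 796, 1789, 1307, 1183]

796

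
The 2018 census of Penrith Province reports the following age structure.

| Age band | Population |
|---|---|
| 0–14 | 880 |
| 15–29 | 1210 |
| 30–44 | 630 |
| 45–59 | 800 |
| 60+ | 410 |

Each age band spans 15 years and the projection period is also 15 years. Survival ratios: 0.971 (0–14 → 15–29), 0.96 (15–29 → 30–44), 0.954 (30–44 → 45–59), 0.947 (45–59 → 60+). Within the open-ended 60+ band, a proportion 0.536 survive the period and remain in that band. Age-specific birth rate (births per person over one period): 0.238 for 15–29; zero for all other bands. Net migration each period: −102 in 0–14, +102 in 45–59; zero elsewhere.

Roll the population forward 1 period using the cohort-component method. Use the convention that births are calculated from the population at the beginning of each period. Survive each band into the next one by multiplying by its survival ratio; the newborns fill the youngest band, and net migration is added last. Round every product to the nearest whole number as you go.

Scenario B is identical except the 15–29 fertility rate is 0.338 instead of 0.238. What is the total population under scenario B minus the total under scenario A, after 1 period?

(Bands numbered youngest = 1 to oldest = 5.)
Period 1:
Births: 1210 * 0.238 = 288
Band 2: 880 * 0.971 = 854
Band 3: 1210 * 0.96 = 1162
Band 4: 630 * 0.954 = 601
Band 5: 800 * 0.947 + 410 * 0.536 = 758 + 220 = 978
Net migration: Band 1 − 102 → 186; Band 4 + 102 → 703
End of period: [186, 854, 1162, 703, 978]
Scenario A total after 1 period: 3883
Scenario B projection —
Period 1:
Births: 1210 * 0.338 = 409
Band 2: 880 * 0.971 = 854
Band 3: 1210 * 0.96 = 1162
Band 4: 630 * 0.954 = 601
Band 5: 800 * 0.947 + 410 * 0.536 = 758 + 220 = 978
Net migration: Band 1 − 102 → 307; Band 4 + 102 → 703
End of period: [307, 854, 1162, 703, 978]
Scenario B total after 1 period: 4004
Difference B − A = 4004 − 3883 = 121

121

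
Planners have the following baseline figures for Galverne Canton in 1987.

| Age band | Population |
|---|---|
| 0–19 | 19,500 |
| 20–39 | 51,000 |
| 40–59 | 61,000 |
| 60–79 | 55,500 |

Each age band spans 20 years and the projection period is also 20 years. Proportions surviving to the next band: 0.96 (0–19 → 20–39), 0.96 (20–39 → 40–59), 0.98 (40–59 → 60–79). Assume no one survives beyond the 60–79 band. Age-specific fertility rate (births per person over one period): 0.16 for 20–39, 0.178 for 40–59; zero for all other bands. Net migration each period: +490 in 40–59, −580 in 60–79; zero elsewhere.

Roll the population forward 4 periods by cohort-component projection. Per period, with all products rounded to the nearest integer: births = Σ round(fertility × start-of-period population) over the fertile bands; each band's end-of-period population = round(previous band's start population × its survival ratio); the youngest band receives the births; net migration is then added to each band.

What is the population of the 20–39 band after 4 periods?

5959

Let group 1 be 0–19 through group 4 = 60–79.
— Period 1 —
Births: 51000 * 0.16 = 8160  |  61000 * 0.178 = 10858 ⇒ total 19018
Group 2: 19500 * 0.96 = 18720
Group 3: 51000 * 0.96 = 48960
Group 4: 61000 * 0.98 = 59780
Net migration: Group 3 + 490 → 49450; Group 4 − 580 → 59200
End of period: [19018, 18720, 49450, 59200]
— Period 2 —
Births: 18720 * 0.16 = 2995  |  49450 * 0.178 = 8802 ⇒ total 11797
Group 2: 19018 * 0.96 = 18257
Group 3: 18720 * 0.96 = 17971
Group 4: 49450 * 0.98 = 48461
Net migration: Group 3 + 490 → 18461; Group 4 − 580 → 47881
End of period: [11797, 18257, 18461, 47881]
— Period 3 —
Births: 18257 * 0.16 = 2921  |  18461 * 0.178 = 3286 ⇒ total 6207
Group 2: 11797 * 0.96 = 11325
Group 3: 18257 * 0.96 = 17527
Group 4: 18461 * 0.98 = 18092
Net migration: Group 3 + 490 → 18017; Group 4 − 580 → 17512
End of period: [6207, 11325, 18017, 17512]
— Period 4 —
Births: 11325 * 0.16 = 1812  |  18017 * 0.178 = 3207 ⇒ total 5019
Group 2: 6207 * 0.96 = 5959
Group 3: 11325 * 0.96 = 10872
Group 4: 18017 * 0.98 = 17657
Net migration: Group 3 + 490 → 11362; Group 4 − 580 → 17077
End of period: [5019, 5959, 11362, 17077]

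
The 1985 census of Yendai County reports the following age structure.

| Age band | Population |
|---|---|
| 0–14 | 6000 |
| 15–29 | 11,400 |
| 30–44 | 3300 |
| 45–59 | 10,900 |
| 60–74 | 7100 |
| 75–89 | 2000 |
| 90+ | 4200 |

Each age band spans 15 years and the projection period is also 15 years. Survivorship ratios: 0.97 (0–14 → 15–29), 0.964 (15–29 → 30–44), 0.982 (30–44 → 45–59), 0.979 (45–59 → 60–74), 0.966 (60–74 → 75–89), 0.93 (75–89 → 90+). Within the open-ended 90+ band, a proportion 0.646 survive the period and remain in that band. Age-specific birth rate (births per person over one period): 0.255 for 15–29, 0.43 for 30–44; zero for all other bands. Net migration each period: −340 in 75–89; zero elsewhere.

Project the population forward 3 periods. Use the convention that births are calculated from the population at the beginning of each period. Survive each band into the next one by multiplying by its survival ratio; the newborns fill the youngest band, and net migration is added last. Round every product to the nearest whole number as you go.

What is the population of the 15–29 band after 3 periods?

6024

— Period 1 —
Births: 11400 × 0.255 = 2907  |  3300 × 0.43 = 1419 → total 4326
15–29: 6000 × 0.97 = 5820
30–44: 11400 × 0.964 = 10990
45–59: 3300 × 0.982 = 3241
60–74: 10900 × 0.979 = 10671
75–89: 7100 × 0.966 = 6859
90+: 2000 × 0.93 + 4200 × 0.646 = 1860 + 2713 = 4573
Net migration: 75–89 − 340 → 6519
Population now: 0–14=4326, 15–29=5820, 30–44=10990, 45–59=3241, 60–74=10671, 75–89=6519, 90+=4573
— Period 2 —
Births: 5820 × 0.255 = 1484  |  10990 × 0.43 = 4726 → total 6210
15–29: 4326 × 0.97 = 4196
30–44: 5820 × 0.964 = 5610
45–59: 10990 × 0.982 = 10792
60–74: 3241 × 0.979 = 3173
75–89: 10671 × 0.966 = 10308
90+: 6519 × 0.93 + 4573 × 0.646 = 6063 + 2954 = 9017
Net migration: 75–89 − 340 → 9968
Population now: 0–14=6210, 15–29=4196, 30–44=5610, 45–59=10792, 60–74=3173, 75–89=9968, 90+=9017
— Period 3 —
Births: 4196 × 0.255 = 1070  |  5610 × 0.43 = 2412 → total 3482
15–29: 6210 × 0.97 = 6024
30–44: 4196 × 0.964 = 4045
45–59: 5610 × 0.982 = 5509
60–74: 10792 × 0.979 = 10565
75–89: 3173 × 0.966 = 3065
90+: 9968 × 0.93 + 9017 × 0.646 = 9270 + 5825 = 15095
Net migration: 75–89 − 340 → 2725
Population now: 0–14=3482, 15–29=6024, 30–44=4045, 45–59=5509, 60–74=10565, 75–89=2725, 90+=15095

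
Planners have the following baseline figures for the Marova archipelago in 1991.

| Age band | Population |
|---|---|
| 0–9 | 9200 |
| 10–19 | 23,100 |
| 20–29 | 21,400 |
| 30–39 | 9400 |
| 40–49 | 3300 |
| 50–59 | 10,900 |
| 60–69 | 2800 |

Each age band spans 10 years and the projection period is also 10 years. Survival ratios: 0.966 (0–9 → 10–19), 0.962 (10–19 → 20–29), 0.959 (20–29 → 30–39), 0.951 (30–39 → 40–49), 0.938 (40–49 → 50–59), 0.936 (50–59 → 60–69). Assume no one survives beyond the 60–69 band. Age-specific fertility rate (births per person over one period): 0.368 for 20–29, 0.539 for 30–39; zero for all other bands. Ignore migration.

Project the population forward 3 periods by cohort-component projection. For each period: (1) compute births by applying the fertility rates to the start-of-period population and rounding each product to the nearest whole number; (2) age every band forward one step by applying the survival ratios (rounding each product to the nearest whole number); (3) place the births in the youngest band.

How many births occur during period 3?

14633

Numbering the groups 1..7 from youngest to oldest:
— Period 1 —
Births: 21400 * 0.368 = 7875 ; 9400 * 0.539 = 5067 → 12942
Group 2: 9200 * 0.966 = 8887
Group 3: 23100 * 0.962 = 22222
Group 4: 21400 * 0.959 = 20523
Group 5: 9400 * 0.951 = 8939
Group 6: 3300 * 0.938 = 3095
Group 7: 10900 * 0.936 = 10202
→ [12942, 8887, 22222, 20523, 8939, 3095, 10202]
— Period 2 —
Births: 22222 * 0.368 = 8178 ; 20523 * 0.539 = 11062 → 19240
Group 2: 12942 * 0.966 = 12502
Group 3: 8887 * 0.962 = 8549
Group 4: 22222 * 0.959 = 21311
Group 5: 20523 * 0.951 = 19517
Group 6: 8939 * 0.938 = 8385
Group 7: 3095 * 0.936 = 2897
→ [19240, 12502, 8549, 21311, 19517, 8385, 2897]
— Period 3 —
Births: 8549 * 0.368 = 3146 ; 21311 * 0.539 = 11487 → 14633
Group 2: 19240 * 0.966 = 18586
Group 3: 12502 * 0.962 = 12027
Group 4: 8549 * 0.959 = 8198
Group 5: 21311 * 0.951 = 20267
Group 6: 19517 * 0.938 = 18307
Group 7: 8385 * 0.936 = 7848
→ [14633, 18586, 12027, 8198, 20267, 18307, 7848]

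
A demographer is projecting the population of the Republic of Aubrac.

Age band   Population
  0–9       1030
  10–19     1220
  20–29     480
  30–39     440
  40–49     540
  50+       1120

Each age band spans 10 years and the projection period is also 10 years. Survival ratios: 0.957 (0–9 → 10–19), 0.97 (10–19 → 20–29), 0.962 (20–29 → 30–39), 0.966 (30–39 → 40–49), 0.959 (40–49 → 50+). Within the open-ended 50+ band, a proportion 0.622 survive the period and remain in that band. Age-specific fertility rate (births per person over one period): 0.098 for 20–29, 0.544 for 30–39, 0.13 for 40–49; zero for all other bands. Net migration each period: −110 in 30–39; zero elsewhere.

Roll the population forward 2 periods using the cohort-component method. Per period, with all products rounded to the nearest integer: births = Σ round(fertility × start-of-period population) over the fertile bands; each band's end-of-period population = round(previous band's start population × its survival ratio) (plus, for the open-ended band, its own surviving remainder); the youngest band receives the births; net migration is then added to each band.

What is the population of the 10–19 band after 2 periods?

Period 1:
Births: 480 × 0.098 = 47  |  440 × 0.544 = 239  |  540 × 0.13 = 70 → 356
10–19: 1030 × 0.957 = 986
20–29: 1220 × 0.97 = 1183
30–39: 480 × 0.962 = 462
40–49: 440 × 0.966 = 425
50+: 540 × 0.959 + 1120 × 0.622 = 518 + 697 = 1215
Net migration: 30–39 − 110 → 352
Giving 356 / 986 / 1183 / 352 / 425 / 1215.
Period 2:
Births: 1183 × 0.098 = 116  |  352 × 0.544 = 191  |  425 × 0.13 = 55 → 362
10–19: 356 × 0.957 = 341
20–29: 986 × 0.97 = 956
30–39: 1183 × 0.962 = 1138
40–49: 352 × 0.966 = 340
50+: 425 × 0.959 + 1215 × 0.622 = 408 + 756 = 1164
Net migration: 30–39 − 110 → 1028
Giving 362 / 341 / 956 / 1028 / 340 / 1164.

341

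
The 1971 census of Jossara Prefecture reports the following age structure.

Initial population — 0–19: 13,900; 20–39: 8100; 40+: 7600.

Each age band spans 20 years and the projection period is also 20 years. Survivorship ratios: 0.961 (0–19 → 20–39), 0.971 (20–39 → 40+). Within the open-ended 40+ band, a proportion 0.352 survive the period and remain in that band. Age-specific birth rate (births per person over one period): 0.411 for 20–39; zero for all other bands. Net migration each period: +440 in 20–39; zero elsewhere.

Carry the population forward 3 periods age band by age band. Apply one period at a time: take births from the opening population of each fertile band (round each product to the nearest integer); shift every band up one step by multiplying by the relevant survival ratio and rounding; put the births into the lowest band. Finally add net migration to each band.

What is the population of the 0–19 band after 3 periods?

[period 1]
Births: 8100 × 0.411 = 3329
20–39: 13900 × 0.961 = 13358
40+: 8100 × 0.971 + 7600 × 0.352 = 7865 + 2675 = 10540
Net migration: 20–39 + 440 → 13798
Giving 3329 / 13798 / 10540.
[period 2]
Births: 13798 × 0.411 = 5671
20–39: 3329 × 0.961 = 3199
40+: 13798 × 0.971 + 10540 × 0.352 = 13398 + 3710 = 17108
Net migration: 20–39 + 440 → 3639
Giving 5671 / 3639 / 17108.
[period 3]
Births: 3639 × 0.411 = 1496
20–39: 5671 × 0.961 = 5450
40+: 3639 × 0.971 + 17108 × 0.352 = 3533 + 6022 = 9555
Net migration: 20–39 + 440 → 5890
Giving 1496 / 5890 / 9555.

1496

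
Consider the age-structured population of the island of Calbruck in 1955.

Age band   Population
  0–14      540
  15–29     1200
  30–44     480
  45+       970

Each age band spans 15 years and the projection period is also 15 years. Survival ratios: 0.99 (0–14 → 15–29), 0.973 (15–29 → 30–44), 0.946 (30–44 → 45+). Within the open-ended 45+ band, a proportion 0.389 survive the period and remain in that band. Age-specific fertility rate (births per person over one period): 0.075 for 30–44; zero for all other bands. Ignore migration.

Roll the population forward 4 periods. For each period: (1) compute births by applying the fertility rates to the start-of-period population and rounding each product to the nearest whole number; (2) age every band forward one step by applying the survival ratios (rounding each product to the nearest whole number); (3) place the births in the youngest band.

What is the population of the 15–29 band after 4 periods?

Period 1:
Births: 480 * 0.075 = 36
15–29: 540 * 0.99 = 535
30–44: 1200 * 0.973 = 1168
45+: 480 * 0.946 + 970 * 0.389 = 454 + 377 = 831
End of period: [36, 535, 1168, 831]
Period 2:
Births: 1168 * 0.075 = 88
15–29: 36 * 0.99 = 36
30–44: 535 * 0.973 = 521
45+: 1168 * 0.946 + 831 * 0.389 = 1105 + 323 = 1428
End of period: [88, 36, 521, 1428]
Period 3:
Births: 521 * 0.075 = 39
15–29: 88 * 0.99 = 87
30–44: 36 * 0.973 = 35
45+: 521 * 0.946 + 1428 * 0.389 = 493 + 555 = 1048
End of period: [39, 87, 35, 1048]
Period 4:
Births: 35 * 0.075 = 3
15–29: 39 * 0.99 = 39
30–44: 87 * 0.973 = 85
45+: 35 * 0.946 + 1048 * 0.389 = 33 + 408 = 441
End of period: [3, 39, 85, 441]

39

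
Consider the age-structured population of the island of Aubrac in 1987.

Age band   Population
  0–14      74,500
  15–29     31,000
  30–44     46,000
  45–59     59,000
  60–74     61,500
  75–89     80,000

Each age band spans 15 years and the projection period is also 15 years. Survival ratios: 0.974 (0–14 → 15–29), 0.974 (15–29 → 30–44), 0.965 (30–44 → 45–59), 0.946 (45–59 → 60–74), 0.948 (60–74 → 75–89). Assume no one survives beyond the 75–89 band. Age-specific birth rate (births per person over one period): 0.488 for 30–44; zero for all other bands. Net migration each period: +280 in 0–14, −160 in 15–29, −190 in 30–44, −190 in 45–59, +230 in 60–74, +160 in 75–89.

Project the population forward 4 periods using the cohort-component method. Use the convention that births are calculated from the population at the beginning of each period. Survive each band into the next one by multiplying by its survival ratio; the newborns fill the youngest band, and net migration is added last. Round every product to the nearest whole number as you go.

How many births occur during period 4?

After projecting period 1:
Births: 46000 × 0.488 = 22448
15–29: 74500 × 0.974 = 72563
30–44: 31000 × 0.974 = 30194
45–59: 46000 × 0.965 = 44390
60–74: 59000 × 0.946 = 55814
75–89: 61500 × 0.948 = 58302
Net migration: 0–14 + 280 → 22728; 15–29 − 160 → 72403; 30–44 − 190 → 30004; 45–59 − 190 → 44200; 60–74 + 230 → 56044; 75–89 + 160 → 58462
End of period: [22728, 72403, 30004, 44200, 56044, 58462]
After projecting period 2:
Births: 30004 × 0.488 = 14642
15–29: 22728 × 0.974 = 22137
30–44: 72403 × 0.974 = 70521
45–59: 30004 × 0.965 = 28954
60–74: 44200 × 0.946 = 41813
75–89: 56044 × 0.948 = 53130
Net migration: 0–14 + 280 → 14922; 15–29 − 160 → 21977; 30–44 − 190 → 70331; 45–59 − 190 → 28764; 60–74 + 230 → 42043; 75–89 + 160 → 53290
End of period: [14922, 21977, 70331, 28764, 42043, 53290]
After projecting period 3:
Births: 70331 × 0.488 = 34322
15–29: 14922 × 0.974 = 14534
30–44: 21977 × 0.974 = 21406
45–59: 70331 × 0.965 = 67869
60–74: 28764 × 0.946 = 27211
75–89: 42043 × 0.948 = 39857
Net migration: 0–14 + 280 → 34602; 15–29 − 160 → 14374; 30–44 − 190 → 21216; 45–59 − 190 → 67679; 60–74 + 230 → 27441; 75–89 + 160 → 40017
End of period: [34602, 14374, 21216, 67679, 27441, 40017]
After projecting period 4:
Births: 21216 × 0.488 = 10353
15–29: 34602 × 0.974 = 33702
30–44: 14374 × 0.974 = 14000
45–59: 21216 × 0.965 = 20473
60–74: 67679 × 0.946 = 64024
75–89: 27441 × 0.948 = 26014
Net migration: 0–14 + 280 → 10633; 15–29 − 160 → 33542; 30–44 − 190 → 13810; 45–59 − 190 → 20283; 60–74 + 230 → 64254; 75–89 + 160 → 26174
End of period: [10633, 33542, 13810, 20283, 64254, 26174]

10353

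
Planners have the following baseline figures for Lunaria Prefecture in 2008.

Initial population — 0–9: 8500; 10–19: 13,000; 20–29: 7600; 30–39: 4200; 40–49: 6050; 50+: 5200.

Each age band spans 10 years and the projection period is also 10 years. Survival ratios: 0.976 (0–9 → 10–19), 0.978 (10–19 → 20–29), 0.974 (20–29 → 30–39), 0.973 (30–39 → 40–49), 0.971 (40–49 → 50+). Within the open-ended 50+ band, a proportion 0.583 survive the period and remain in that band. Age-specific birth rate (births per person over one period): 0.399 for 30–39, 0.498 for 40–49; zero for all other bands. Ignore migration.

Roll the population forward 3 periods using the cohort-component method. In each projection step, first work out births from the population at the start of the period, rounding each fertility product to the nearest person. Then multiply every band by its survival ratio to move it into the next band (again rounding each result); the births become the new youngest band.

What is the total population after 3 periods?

After projecting period 1:
Births: 4200 × 0.399 = 1676  |  6050 × 0.498 = 3013 ⇒ total 4689
10–19: 8500 × 0.976 = 8296
20–29: 13000 × 0.978 = 12714
30–39: 7600 × 0.974 = 7402
40–49: 4200 × 0.973 = 4087
50+: 6050 × 0.971 + 5200 × 0.583 = 5875 + 3032 = 8907
→ [4689, 8296, 12714, 7402, 4087, 8907]
After projecting period 2:
Births: 7402 × 0.399 = 2953  |  4087 × 0.498 = 2035 ⇒ total 4988
10–19: 4689 × 0.976 = 4576
20–29: 8296 × 0.978 = 8113
30–39: 12714 × 0.974 = 12383
40–49: 7402 × 0.973 = 7202
50+: 4087 × 0.971 + 8907 × 0.583 = 3968 + 5193 = 9161
→ [4988, 4576, 8113, 12383, 7202, 9161]
After projecting period 3:
Births: 12383 × 0.399 = 4941  |  7202 × 0.498 = 3587 ⇒ total 8528
10–19: 4988 × 0.976 = 4868
20–29: 4576 × 0.978 = 4475
30–39: 8113 × 0.974 = 7902
40–49: 12383 × 0.973 = 12049
50+: 7202 × 0.971 + 9161 × 0.583 = 6993 + 5341 = 12334
→ [8528, 4868, 4475, 7902, 12049, 12334]
Total after period 3: 8528 + 4868 + 4475 + 7902 + 12049 + 12334 = 50156

50156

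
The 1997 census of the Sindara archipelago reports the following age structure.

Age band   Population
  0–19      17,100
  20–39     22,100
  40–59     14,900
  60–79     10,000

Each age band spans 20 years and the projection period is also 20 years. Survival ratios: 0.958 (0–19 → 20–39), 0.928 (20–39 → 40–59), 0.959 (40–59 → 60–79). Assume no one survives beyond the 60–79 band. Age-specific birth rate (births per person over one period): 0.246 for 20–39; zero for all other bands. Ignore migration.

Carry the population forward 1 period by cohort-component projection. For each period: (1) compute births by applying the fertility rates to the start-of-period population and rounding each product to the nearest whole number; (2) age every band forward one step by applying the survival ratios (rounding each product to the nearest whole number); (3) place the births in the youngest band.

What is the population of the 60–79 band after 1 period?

14289

Period 1:
Births: 22100 × 0.246 = 5437
20–39: 17100 × 0.958 = 16382
40–59: 22100 × 0.928 = 20509
60–79: 14900 × 0.959 = 14289
→ [5437, 16382, 20509, 14289]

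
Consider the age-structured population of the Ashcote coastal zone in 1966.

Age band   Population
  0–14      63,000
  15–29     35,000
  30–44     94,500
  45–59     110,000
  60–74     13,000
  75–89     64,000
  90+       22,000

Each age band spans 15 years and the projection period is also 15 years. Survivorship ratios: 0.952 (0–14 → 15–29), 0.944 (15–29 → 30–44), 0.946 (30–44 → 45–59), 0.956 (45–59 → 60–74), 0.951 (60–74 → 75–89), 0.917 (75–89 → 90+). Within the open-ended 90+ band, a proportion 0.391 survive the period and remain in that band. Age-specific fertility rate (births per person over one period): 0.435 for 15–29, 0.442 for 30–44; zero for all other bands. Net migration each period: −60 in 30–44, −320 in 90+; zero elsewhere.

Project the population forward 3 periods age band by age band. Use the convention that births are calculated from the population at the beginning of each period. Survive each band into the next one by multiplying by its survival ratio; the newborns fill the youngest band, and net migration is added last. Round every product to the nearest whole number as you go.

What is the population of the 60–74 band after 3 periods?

29826

[period 1]
Births: 35000 × 0.435 = 15225  |  94500 × 0.442 = 41769 → 56994
15–29: 63000 × 0.952 = 59976
30–44: 35000 × 0.944 = 33040
45–59: 94500 × 0.946 = 89397
60–74: 110000 × 0.956 = 105160
75–89: 13000 × 0.951 = 12363
90+: 64000 × 0.917 + 22000 × 0.391 = 58688 + 8602 = 67290
Net migration: 30–44 − 60 → 32980; 90+ − 320 → 66970
Giving 56994 / 59976 / 32980 / 89397 / 105160 / 12363 / 66970.
[period 2]
Births: 59976 × 0.435 = 26090  |  32980 × 0.442 = 14577 → 40667
15–29: 56994 × 0.952 = 54258
30–44: 59976 × 0.944 = 56617
45–59: 32980 × 0.946 = 31199
60–74: 89397 × 0.956 = 85464
75–89: 105160 × 0.951 = 100007
90+: 12363 × 0.917 + 66970 × 0.391 = 11337 + 26185 = 37522
Net migration: 30–44 − 60 → 56557; 90+ − 320 → 37202
Giving 40667 / 54258 / 56557 / 31199 / 85464 / 100007 / 37202.
[period 3]
Births: 54258 × 0.435 = 23602  |  56557 × 0.442 = 24998 → 48600
15–29: 40667 × 0.952 = 38715
30–44: 54258 × 0.944 = 51220
45–59: 56557 × 0.946 = 53503
60–74: 31199 × 0.956 = 29826
75–89: 85464 × 0.951 = 81276
90+: 100007 × 0.917 + 37202 × 0.391 = 91706 + 14546 = 106252
Net migration: 30–44 − 60 → 51160; 90+ − 320 → 105932
Giving 48600 / 38715 / 51160 / 53503 / 29826 / 81276 / 105932.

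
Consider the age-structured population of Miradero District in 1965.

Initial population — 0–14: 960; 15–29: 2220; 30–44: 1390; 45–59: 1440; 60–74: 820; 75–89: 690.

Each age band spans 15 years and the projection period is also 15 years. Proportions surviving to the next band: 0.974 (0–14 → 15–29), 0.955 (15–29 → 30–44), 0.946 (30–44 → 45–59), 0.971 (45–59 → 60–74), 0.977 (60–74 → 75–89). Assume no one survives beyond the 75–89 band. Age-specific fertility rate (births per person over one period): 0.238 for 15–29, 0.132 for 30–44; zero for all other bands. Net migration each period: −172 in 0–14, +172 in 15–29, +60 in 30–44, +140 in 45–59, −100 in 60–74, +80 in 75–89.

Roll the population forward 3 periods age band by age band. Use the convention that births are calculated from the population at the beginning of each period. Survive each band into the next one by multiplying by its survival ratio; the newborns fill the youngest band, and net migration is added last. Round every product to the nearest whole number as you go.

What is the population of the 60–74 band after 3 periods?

2038

Period 1:
Births: 2220 × 0.238 = 528 ; 1390 × 0.132 = 183 → total 711
15–29: 960 × 0.974 = 935
30–44: 2220 × 0.955 = 2120
45–59: 1390 × 0.946 = 1315
60–74: 1440 × 0.971 = 1398
75–89: 820 × 0.977 = 801
Net migration: 0–14 − 172 → 539; 15–29 + 172 → 1107; 30–44 + 60 → 2180; 45–59 + 140 → 1455; 60–74 − 100 → 1298; 75–89 + 80 → 881
Population now: 0–14=539, 15–29=1107, 30–44=2180, 45–59=1455, 60–74=1298, 75–89=881
Period 2:
Births: 1107 × 0.238 = 263 ; 2180 × 0.132 = 288 → total 551
15–29: 539 × 0.974 = 525
30–44: 1107 × 0.955 = 1057
45–59: 2180 × 0.946 = 2062
60–74: 1455 × 0.971 = 1413
75–89: 1298 × 0.977 = 1268
Net migration: 0–14 − 172 → 379; 15–29 + 172 → 697; 30–44 + 60 → 1117; 45–59 + 140 → 2202; 60–74 − 100 → 1313; 75–89 + 80 → 1348
Population now: 0–14=379, 15–29=697, 30–44=1117, 45–59=2202, 60–74=1313, 75–89=1348
Period 3:
Births: 697 × 0.238 = 166 ; 1117 × 0.132 = 147 → total 313
15–29: 379 × 0.974 = 369
30–44: 697 × 0.955 = 666
45–59: 1117 × 0.946 = 1057
60–74: 2202 × 0.971 = 2138
75–89: 1313 × 0.977 = 1283
Net migration: 0–14 − 172 → 141; 15–29 + 172 → 541; 30–44 + 60 → 726; 45–59 + 140 → 1197; 60–74 − 100 → 2038; 75–89 + 80 → 1363
Population now: 0–14=141, 15–29=541, 30–44=726, 45–59=1197, 60–74=2038, 75–89=1363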